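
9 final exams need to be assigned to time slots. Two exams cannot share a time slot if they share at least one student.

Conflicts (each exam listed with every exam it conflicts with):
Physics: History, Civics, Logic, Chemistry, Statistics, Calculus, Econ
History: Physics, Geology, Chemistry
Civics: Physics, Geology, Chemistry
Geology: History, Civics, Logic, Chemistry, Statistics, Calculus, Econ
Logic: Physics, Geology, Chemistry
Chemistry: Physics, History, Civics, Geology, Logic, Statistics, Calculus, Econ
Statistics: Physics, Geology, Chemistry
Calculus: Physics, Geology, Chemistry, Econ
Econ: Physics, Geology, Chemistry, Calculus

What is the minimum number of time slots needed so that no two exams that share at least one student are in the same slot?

4

Physics, Chemistry, Calculus, Econ pairwise conflict, so at least 4 time slots are needed.
4 time slots suffice: time slot 1 → {Chemistry}; time slot 2 → {Physics, Geology}; time slot 3 → {History, Civics, Logic, Statistics, Econ}; time slot 4 → {Calculus}. Each listed conflict is separated.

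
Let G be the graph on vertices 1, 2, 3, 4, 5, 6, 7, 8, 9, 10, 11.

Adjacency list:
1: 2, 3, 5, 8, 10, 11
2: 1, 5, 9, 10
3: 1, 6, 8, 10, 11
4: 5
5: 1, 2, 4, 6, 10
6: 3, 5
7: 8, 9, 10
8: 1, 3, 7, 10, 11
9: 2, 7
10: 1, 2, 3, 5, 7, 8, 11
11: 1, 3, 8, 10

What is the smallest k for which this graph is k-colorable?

1, 3, 8, 10, 11 are pairwise adjacent (a clique of size 5), so at least 5 colors are needed.
A valid assignment using 5 colors: 1=blue, 2=yellow, 3=green, 4=red, 5=green, 6=red, 7=blue, 8=yellow, 9=red, 10=red, 11=purple. Each edge has distinct colors on its endpoints.

5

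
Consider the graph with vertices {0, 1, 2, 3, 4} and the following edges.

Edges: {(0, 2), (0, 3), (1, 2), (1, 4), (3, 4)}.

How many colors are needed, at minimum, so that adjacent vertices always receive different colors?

The cycle 1-2-0-3-4-1 has odd length 5, so it cannot be 2-colored; at least 3 colors are needed.
3 colors suffice: color red → {0, 1}; color blue → {2, 3}; color green → {4}. Every edge joins two different colors.

3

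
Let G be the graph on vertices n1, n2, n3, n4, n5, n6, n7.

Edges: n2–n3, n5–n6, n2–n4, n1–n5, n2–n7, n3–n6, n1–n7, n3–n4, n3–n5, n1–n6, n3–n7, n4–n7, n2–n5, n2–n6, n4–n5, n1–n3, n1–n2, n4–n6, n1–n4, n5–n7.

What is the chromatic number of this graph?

n1, n2, n3, n4, n5, n6 are pairwise adjacent (a clique of size 6), so at least 6 colors are needed.
One proper 6-coloring: n1=3, n2=5, n3=2, n4=1, n5=4, n6=6, n7=6. No two adjacent vertices share a color.

6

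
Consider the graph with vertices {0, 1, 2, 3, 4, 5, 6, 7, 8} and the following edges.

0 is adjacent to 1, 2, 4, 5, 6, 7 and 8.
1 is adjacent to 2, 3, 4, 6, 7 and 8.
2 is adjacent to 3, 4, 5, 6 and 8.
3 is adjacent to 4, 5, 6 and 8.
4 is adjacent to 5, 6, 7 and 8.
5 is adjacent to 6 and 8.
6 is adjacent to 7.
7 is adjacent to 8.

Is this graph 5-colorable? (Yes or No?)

The chromatic number is 5. 0, 1, 2, 4, 6 form a clique, so at least 5 colors are needed.
5 colors suffice: color red → {4}; color blue → {2, 7}; color green → {1, 5}; color yellow → {6, 8}; color purple → {0, 3}.
That is already a proper 5-coloring.

Yes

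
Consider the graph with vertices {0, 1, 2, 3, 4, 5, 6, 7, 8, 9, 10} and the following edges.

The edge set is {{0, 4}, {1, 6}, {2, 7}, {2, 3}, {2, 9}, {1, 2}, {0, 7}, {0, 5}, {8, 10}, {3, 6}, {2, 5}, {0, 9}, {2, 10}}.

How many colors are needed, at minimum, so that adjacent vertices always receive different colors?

2 and 10 are adjacent, so at least 2 colors are needed.
One proper 2-coloring: 0=a, 1=b, 2=a, 3=b, 4=b, 5=b, 6=a, 7=b, 8=a, 9=b, 10=b. No two adjacent vertices share a color.

2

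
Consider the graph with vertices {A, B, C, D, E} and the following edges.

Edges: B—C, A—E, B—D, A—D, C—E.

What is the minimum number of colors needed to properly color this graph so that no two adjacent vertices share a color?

3

The cycle B-C-E-A-D-B has odd length 5, so it cannot be 2-colored; at least 3 colors are needed.
3 colors suffice: A=blue, B=red, C=blue, D=green, E=red. Every edge joins two different colors.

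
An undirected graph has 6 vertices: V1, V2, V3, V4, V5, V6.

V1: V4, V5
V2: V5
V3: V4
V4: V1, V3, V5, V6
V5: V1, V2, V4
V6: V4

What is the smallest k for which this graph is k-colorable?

V1, V4, V5 are mutually adjacent, so at least 3 colors are needed.
3 colors suffice: color 1 → {V2, V4}; color 2 → {V3, V5, V6}; color 3 → {V1}. No two adjacent vertices share a color.

3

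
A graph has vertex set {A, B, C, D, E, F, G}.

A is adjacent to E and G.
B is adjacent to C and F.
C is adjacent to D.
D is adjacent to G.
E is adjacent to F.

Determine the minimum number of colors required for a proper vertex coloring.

The cycle E-A-G-D-C-B-F-E has odd length 7, so it cannot be 2-colored; at least 3 colors are needed.
3 colors suffice: color 1 → {A, B, D}; color 2 → {C, E, G}; color 3 → {F}. Every edge joins two different colors.

3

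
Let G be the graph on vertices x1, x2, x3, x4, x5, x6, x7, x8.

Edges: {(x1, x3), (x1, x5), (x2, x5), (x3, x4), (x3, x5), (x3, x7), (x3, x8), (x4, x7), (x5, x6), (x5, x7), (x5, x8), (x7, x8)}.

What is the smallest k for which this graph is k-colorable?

x3, x5, x7, x8 are mutually adjacent (a clique of size 4), so at least 4 colors are needed.
4 colors suffice: color 1 → {x4, x5}; color 2 → {x2, x3, x6}; color 3 → {x1, x7}; color 4 → {x8}. Each edge has distinct colors on its endpoints.

4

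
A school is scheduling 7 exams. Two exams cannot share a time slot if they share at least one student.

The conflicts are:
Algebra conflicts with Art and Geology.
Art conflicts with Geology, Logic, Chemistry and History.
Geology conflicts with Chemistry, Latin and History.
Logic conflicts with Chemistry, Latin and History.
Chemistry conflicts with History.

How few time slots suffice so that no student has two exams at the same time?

Art, Geology, Chemistry, History pairwise conflict, so at least 4 time slots are needed.
4 time slots suffice: time slot 1 → {Geology, Logic}; time slot 2 → {Art, Latin}; time slot 3 → {Algebra, Chemistry}; time slot 4 → {History}. No two conflicting exams share a time slot.

4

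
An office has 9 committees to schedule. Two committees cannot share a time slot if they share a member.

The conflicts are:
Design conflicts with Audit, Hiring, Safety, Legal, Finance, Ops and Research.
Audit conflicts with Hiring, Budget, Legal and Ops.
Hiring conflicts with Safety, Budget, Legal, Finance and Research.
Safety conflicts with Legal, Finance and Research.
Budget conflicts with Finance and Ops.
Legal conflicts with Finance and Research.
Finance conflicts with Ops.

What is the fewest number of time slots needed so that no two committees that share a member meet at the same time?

Design, Hiring, Safety, Legal, Finance pairwise conflict, so at least 5 time slots are needed.
5 time slots suffice: time slot 1 → {Design, Budget}; time slot 2 → {Hiring, Ops}; time slot 3 → {Audit, Finance, Research}; time slot 4 → {Legal}; time slot 5 → {Safety}. Every pair that conflicts lands in different time slots.

5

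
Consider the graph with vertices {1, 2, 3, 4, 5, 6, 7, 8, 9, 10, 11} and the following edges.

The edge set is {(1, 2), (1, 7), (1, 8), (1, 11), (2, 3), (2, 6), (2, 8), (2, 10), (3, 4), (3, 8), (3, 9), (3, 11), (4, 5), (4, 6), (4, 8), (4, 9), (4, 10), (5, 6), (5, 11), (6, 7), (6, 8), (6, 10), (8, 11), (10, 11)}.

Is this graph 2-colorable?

No

3, 8, 11 are mutually adjacent, so at least 3 colors are needed.
So 2 colors are not enough.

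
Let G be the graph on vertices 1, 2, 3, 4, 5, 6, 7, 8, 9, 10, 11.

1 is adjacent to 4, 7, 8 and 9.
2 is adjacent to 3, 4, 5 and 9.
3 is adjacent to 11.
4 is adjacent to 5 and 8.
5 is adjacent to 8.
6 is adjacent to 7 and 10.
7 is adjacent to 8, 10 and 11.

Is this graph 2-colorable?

No

1, 4, 8 form a triangle, so at least 3 colors are needed.
So 2 colors are not enough.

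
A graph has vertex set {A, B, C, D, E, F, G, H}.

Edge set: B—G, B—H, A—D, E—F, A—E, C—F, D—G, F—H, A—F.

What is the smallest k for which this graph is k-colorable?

3

A, E, F are mutually adjacent, so at least 3 colors are needed.
A valid assignment using 3 colors: A=blue, B=red, C=blue, D=red, E=green, F=red, G=blue, H=blue. No two adjacent vertices share a color.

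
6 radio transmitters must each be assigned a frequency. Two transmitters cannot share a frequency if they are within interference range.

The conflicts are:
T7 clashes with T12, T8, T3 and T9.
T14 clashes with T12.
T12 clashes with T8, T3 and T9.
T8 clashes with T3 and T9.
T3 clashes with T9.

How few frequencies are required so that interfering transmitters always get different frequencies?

T7, T12, T8, T3, T9 all conflict with each other, so at least 5 frequencies are needed.
5 frequencies suffice: frequency 1 → {T12}; frequency 2 → {T14, T8}; frequency 3 → {T7}; frequency 4 → {T9}; frequency 5 → {T3}. Each listed conflict is separated.

5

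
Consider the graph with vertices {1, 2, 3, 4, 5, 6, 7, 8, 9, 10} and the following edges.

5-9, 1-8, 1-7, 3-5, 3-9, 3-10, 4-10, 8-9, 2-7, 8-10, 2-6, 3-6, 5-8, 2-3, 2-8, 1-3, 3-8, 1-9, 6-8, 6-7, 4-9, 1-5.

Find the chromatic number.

5

1, 3, 5, 8, 9 are mutually adjacent (a clique of size 5), so at least 5 colors are needed.
5 colors suffice: color a → {4, 7, 8}; color b → {3}; color c → {2, 9, 10}; color d → {1, 6}; color e → {5}. No two adjacent vertices share a color.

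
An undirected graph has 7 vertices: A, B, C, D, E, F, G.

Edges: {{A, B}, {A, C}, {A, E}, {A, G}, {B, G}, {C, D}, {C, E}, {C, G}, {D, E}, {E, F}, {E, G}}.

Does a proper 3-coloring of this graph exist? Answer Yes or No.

No

A, C, E, G are pairwise adjacent (a clique of size 4), so at least 4 colors are needed.
So 3 colors are not enough.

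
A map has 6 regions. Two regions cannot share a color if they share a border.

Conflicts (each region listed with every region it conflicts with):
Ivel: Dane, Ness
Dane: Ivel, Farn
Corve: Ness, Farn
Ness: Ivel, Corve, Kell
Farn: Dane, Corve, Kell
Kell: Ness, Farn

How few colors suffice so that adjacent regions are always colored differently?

3

The cycle Farn-Dane-Ivel-Ness-Corve-Farn has odd length 5, so it cannot be 2-colored; at least 3 colors are needed.
3 colors suffice: color 1 → {Ness, Farn}; color 2 → {Ivel, Corve, Kell}; color 3 → {Dane}. Every pair that conflicts lands in different colors.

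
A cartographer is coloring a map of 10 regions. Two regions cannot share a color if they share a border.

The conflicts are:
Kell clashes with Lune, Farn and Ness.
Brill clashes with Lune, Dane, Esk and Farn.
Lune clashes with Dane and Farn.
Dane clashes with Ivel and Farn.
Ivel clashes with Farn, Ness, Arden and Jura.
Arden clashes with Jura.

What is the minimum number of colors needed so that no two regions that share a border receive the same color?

Brill, Lune, Dane, Farn are mutually in conflict, so at least 4 colors are needed.
4 colors suffice: color 1 → {Esk, Farn, Ness, Jura}; color 2 → {Lune, Ivel}; color 3 → {Kell, Dane, Arden}; color 4 → {Brill}. Each listed conflict is separated.

4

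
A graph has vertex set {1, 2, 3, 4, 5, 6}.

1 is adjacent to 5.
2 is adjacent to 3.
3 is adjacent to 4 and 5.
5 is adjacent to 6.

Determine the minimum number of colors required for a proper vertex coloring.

5 and 6 are adjacent, so at least 2 colors are needed.
2 colors suffice: 1=blue, 2=red, 3=blue, 4=red, 5=red, 6=blue. No two adjacent vertices share a color.

2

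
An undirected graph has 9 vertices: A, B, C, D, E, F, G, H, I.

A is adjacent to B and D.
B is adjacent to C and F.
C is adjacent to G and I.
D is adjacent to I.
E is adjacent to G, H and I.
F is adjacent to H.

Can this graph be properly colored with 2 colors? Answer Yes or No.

No

The cycle B-C-I-D-A-B has odd length 5, so it cannot be 2-colored; at least 3 colors are needed.
So 2 colors are not enough.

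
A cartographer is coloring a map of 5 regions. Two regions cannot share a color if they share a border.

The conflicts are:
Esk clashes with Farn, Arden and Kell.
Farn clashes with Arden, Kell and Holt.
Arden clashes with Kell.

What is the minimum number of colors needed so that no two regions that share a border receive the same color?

4

Esk, Farn, Arden, Kell all conflict with each other, so at least 4 colors are needed.
4 colors suffice: color 1 → {Farn}; color 2 → {Esk, Holt}; color 3 → {Arden}; color 4 → {Kell}. Each listed conflict is separated.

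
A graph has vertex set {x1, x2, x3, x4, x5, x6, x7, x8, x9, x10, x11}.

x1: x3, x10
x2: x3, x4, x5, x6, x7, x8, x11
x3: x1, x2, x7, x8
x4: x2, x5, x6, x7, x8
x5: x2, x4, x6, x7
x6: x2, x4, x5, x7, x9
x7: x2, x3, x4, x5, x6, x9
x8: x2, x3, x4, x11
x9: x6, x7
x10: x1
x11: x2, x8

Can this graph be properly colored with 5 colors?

Yes

The chromatic number is 5. x2, x4, x5, x6, x7 are mutually adjacent (a clique of size 5), so at least 5 colors are needed.
5 colors suffice: color R → {x1, x2, x9}; color B → {x7, x8, x10}; color G → {x3, x4, x11}; color Y → {x6}; color P → {x5}.
That is already a proper 5-coloring.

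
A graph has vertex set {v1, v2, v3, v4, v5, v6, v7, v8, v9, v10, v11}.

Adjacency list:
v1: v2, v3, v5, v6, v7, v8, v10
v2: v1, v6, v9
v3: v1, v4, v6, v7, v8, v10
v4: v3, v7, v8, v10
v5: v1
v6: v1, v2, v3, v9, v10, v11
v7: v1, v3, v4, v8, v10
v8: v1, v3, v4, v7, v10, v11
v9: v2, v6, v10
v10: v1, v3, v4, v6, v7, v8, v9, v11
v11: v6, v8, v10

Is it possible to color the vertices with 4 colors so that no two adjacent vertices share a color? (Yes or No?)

v1, v3, v7, v8, v10 are mutually adjacent (a clique of size 5), so at least 5 colors are needed.
So 4 colors are not enough.

No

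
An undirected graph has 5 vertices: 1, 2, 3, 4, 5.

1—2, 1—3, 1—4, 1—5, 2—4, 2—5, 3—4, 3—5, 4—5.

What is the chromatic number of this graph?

4

1, 3, 4, 5 are mutually adjacent (a clique of size 4), so at least 4 colors are needed.
4 colors suffice: color red → {1}; color blue → {5}; color green → {4}; color yellow → {2, 3}. Each edge has distinct colors on its endpoints.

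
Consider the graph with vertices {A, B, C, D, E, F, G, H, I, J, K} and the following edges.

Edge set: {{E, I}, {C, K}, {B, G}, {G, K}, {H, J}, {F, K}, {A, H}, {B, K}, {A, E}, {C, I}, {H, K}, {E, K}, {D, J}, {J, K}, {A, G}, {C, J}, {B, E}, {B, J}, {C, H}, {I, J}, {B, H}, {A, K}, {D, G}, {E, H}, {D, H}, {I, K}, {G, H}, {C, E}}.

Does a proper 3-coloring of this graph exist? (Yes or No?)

A, E, H, K form a clique, so at least 4 colors are needed.
So 3 colors are not enough.

No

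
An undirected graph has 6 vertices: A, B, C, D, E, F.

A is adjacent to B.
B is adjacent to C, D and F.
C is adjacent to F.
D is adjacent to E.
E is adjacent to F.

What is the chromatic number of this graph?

3

B, C, F form a triangle, so at least 3 colors are needed.
3 colors suffice: color 1 → {B, E}; color 2 → {A, D, F}; color 3 → {C}. No two adjacent vertices share a color.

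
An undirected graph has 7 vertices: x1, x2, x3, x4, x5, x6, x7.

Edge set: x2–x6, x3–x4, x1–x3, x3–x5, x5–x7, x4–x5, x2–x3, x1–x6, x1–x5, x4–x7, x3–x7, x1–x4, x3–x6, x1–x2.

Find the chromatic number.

4

x3, x4, x5, x7 are mutually adjacent (a clique of size 4), so at least 4 colors are needed.
4 colors suffice: color 1 → {x3}; color 2 → {x1, x7}; color 3 → {x2, x4}; color 4 → {x5, x6}. Each edge has distinct colors on its endpoints.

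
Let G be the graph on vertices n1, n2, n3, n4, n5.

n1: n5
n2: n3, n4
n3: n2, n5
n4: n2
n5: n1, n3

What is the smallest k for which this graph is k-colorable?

2

n1 and n5 are adjacent, so at least 2 colors are needed.
One proper 2-coloring: n1=2, n2=1, n3=2, n4=2, n5=1. Each edge has distinct colors on its endpoints.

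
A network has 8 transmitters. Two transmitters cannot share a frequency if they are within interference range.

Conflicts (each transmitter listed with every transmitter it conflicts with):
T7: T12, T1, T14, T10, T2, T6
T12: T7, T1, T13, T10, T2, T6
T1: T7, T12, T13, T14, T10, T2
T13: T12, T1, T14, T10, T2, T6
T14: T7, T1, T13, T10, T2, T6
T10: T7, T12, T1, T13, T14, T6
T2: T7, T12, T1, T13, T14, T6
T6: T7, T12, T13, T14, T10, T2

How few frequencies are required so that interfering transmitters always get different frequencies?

T7, T12, T10, T6 all conflict with each other, so at least 4 frequencies are needed.
4 frequencies suffice: frequency 1 → {T7, T13}; frequency 2 → {T1, T6}; frequency 3 → {T10, T2}; frequency 4 → {T12, T14}. Each listed conflict is separated.

4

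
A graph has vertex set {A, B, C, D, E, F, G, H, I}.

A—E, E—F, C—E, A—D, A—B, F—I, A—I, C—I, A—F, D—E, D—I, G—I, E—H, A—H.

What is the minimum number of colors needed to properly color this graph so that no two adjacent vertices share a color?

3

A, E, H form a triangle, so at least 3 colors are needed.
3 colors suffice: color red → {A, C, G}; color blue → {B, E, I}; color green → {D, F, H}. Every edge joins two different colors.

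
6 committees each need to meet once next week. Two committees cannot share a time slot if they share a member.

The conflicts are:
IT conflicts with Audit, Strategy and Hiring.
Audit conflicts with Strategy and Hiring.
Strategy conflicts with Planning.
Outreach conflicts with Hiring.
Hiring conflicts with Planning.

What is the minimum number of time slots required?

3

IT, Audit, Hiring pairwise conflict, so at least 3 time slots are needed.
A valid assignment using 3 time slots: IT=2, Audit=3, Strategy=1, Outreach=2, Hiring=1, Planning=2. Each listed conflict is separated.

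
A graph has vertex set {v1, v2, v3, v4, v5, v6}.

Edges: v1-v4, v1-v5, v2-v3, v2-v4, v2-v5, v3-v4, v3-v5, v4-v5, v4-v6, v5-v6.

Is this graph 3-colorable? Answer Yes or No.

v2, v3, v4, v5 form a clique, so at least 4 colors are needed.
So 3 colors are not enough.

No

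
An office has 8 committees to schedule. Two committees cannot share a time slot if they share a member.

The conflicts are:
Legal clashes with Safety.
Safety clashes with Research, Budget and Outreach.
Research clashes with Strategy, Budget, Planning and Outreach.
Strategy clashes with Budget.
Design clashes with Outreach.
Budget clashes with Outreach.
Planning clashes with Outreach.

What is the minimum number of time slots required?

Safety, Research, Budget, Outreach all conflict with each other, so at least 4 time slots are needed.
Using 4 time slots: Legal=1, Safety=3, Research=2, Strategy=1, Design=2, Budget=4, Planning=3, Outreach=1. No two conflicting committees share a time slot.

4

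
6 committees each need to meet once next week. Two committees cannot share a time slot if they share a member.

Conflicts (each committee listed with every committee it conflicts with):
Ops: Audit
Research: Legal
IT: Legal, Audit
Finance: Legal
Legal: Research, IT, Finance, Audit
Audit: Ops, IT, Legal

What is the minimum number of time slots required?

3

IT, Legal, Audit are mutually in conflict, so at least 3 time slots are needed.
3 time slots suffice: time slot 1 → {Ops, Legal}; time slot 2 → {Research, Finance, Audit}; time slot 3 → {IT}. Every pair that conflicts lands in different time slots.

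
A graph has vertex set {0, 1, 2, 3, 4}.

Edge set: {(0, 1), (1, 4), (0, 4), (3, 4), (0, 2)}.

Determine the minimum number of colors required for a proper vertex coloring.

0, 1, 4 are mutually adjacent, so at least 3 colors are needed.
3 colors suffice: 0=a, 1=c, 2=b, 3=a, 4=b. Each edge has distinct colors on its endpoints.

3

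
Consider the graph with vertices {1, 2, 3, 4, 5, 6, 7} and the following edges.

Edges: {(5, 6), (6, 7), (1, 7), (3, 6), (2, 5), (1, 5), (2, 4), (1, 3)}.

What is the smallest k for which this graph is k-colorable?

2

1 and 5 are adjacent, so at least 2 colors are needed.
2 colors suffice: color a → {3, 4, 5, 7}; color b → {1, 2, 6}. Each edge has distinct colors on its endpoints.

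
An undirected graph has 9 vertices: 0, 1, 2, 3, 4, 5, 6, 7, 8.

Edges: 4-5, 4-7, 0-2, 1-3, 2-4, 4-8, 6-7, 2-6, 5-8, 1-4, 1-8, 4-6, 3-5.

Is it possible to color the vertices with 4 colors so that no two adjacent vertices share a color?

Yes

The chromatic number is 3. 4, 5, 8 form a triangle, so at least 3 colors are needed.
3 colors suffice: color red → {0, 3, 4}; color blue → {2, 7, 8}; color green → {1, 5, 6}.
Since 4 ≥ 3, a proper 4-coloring certainly exists.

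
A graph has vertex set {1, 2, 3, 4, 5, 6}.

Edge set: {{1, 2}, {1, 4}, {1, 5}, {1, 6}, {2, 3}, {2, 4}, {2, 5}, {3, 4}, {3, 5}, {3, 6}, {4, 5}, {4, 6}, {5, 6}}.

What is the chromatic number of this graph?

4

2, 3, 4, 5 are mutually adjacent (a clique of size 4), so at least 4 colors are needed.
4 colors suffice: color red → {4}; color blue → {5}; color green → {2, 6}; color yellow → {1, 3}. Every edge joins two different colors.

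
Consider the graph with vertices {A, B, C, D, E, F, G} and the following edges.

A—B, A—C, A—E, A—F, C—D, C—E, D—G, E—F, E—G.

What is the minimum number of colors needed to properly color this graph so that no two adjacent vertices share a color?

3

A, C, E form a triangle, so at least 3 colors are needed.
A valid assignment using 3 colors: A=red, B=blue, C=green, D=blue, E=blue, F=green, G=red. Every edge joins two different colors.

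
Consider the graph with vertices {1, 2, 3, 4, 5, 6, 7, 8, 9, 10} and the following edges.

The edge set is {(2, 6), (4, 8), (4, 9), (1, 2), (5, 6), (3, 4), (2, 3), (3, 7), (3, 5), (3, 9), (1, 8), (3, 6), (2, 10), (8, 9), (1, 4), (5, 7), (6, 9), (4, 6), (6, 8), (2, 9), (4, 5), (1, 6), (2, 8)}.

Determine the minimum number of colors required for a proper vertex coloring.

2, 6, 8, 9 form a clique, so at least 4 colors are needed.
A valid assignment using 4 colors: 1=d, 2=c, 3=b, 4=c, 5=d, 6=a, 7=a, 8=b, 9=d, 10=a. No two adjacent vertices share a color.

4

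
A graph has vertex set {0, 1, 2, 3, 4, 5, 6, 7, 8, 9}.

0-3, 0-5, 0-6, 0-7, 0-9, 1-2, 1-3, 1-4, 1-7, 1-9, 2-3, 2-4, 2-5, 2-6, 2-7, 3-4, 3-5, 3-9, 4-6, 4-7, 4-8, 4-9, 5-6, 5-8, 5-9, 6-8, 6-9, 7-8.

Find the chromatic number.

4

1, 2, 4, 7 form a clique, so at least 4 colors are needed.
4 colors suffice: 0=d, 1=d, 2=b, 3=c, 4=a, 5=a, 6=c, 7=c, 8=b, 9=b. Each edge has distinct colors on its endpoints.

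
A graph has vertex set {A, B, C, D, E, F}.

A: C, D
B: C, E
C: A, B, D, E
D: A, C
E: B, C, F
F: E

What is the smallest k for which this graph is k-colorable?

B, C, E are mutually adjacent, so at least 3 colors are needed.
3 colors suffice: A=2, B=3, C=1, D=3, E=2, F=1. Every edge joins two different colors.

3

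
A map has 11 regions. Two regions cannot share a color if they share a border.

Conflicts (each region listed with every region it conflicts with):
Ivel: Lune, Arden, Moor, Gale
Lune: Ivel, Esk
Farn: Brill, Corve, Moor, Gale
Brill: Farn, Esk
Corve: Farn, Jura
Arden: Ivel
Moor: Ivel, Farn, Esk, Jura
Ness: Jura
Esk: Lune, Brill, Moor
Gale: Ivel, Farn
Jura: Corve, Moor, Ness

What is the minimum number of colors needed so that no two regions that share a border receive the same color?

2

Ivel and Lune conflict, so at least 2 colors are needed.
2 colors suffice: color 1 → {Ivel, Farn, Esk, Jura}; color 2 → {Lune, Brill, Corve, Arden, Moor, Ness, Gale}. Each listed conflict is separated.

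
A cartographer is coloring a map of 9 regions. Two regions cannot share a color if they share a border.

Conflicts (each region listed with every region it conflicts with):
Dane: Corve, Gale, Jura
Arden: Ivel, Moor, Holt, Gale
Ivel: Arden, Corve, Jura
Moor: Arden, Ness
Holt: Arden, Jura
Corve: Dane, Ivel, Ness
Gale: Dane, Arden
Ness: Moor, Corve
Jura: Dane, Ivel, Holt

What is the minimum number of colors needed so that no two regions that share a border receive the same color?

The cycle Dane-Gale-Arden-Ivel-Corve-Dane has odd length 5, so it cannot be 2-colored; at least 3 colors are needed.
3 colors suffice: color 1 → {Arden, Corve, Jura}; color 2 → {Dane, Ivel, Moor, Holt}; color 3 → {Gale, Ness}. No two conflicting regions share a color.

3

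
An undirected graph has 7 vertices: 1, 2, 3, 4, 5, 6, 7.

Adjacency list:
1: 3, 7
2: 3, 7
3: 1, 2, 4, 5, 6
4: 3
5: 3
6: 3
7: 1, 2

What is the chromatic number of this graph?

3 and 6 are adjacent, so at least 2 colors are needed.
A valid assignment using 2 colors: 1=b, 2=b, 3=a, 4=b, 5=b, 6=b, 7=a. Every edge joins two different colors.

2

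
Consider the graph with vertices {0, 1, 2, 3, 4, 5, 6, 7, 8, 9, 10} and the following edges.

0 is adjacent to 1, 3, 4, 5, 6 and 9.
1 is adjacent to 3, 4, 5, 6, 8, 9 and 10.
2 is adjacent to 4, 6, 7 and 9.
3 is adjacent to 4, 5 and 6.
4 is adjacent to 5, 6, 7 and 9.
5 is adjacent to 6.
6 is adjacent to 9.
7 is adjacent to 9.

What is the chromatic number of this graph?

0, 1, 3, 4, 5, 6 are pairwise adjacent (a clique of size 6), so at least 6 colors are needed.
6 colors suffice: color a → {4, 8, 10}; color b → {1, 2}; color c → {6, 7}; color d → {5, 9}; color e → {0}; color f → {3}. Every edge joins two different colors.

6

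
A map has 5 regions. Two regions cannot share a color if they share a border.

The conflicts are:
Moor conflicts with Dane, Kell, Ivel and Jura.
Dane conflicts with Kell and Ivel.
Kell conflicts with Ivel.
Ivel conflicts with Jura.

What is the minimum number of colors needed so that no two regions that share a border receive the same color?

4

Moor, Dane, Kell, Ivel all conflict with each other, so at least 4 colors are needed.
4 colors suffice: color 1 → {Moor}; color 2 → {Ivel}; color 3 → {Dane, Jura}; color 4 → {Kell}. Every pair that conflicts lands in different colors.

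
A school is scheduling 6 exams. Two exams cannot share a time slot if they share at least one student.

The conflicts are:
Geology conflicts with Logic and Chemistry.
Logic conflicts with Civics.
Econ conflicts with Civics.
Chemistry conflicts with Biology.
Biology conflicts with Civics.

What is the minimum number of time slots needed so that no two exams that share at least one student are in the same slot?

The cycle Chemistry-Biology-Civics-Logic-Geology-Chemistry has odd length 5, so it cannot be 2-colored; at least 3 time slots are needed.
3 time slots suffice: time slot 1 → {Chemistry, Civics}; time slot 2 → {Logic, Econ, Biology}; time slot 3 → {Geology}. Each listed conflict is separated.

3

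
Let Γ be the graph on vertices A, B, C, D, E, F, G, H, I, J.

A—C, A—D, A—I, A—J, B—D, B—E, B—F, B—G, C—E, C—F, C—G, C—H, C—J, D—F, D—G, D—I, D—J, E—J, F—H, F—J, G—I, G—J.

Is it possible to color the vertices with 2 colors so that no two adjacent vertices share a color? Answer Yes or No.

B, D, F are mutually adjacent, so at least 3 colors are needed.
So 2 colors are not enough.

No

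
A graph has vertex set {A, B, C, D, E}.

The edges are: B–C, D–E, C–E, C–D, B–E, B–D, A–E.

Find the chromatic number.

B, C, D, E are mutually adjacent (a clique of size 4), so at least 4 colors are needed.
One proper 4-coloring: A=blue, B=blue, C=green, D=yellow, E=red. Each edge has distinct colors on its endpoints.

4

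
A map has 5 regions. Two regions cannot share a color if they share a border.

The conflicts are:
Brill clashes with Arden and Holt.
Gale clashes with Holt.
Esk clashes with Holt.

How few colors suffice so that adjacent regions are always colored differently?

2

Brill and Holt conflict, so at least 2 colors are needed.
A valid assignment using 2 colors: Brill=2, Gale=2, Arden=1, Esk=2, Holt=1. Every pair that conflicts lands in different colors.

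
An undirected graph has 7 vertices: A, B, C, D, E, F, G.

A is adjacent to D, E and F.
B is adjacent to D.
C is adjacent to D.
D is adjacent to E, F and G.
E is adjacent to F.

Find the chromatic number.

A, D, E, F form a clique, so at least 4 colors are needed.
4 colors suffice: A=4, B=2, C=2, D=1, E=3, F=2, G=2. Every edge joins two different colors.

4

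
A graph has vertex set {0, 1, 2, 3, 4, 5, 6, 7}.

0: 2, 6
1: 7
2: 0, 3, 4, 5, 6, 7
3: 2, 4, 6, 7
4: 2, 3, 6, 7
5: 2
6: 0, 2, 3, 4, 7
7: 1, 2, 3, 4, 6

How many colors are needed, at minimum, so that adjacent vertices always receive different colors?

5

2, 3, 4, 6, 7 form a clique, so at least 5 colors are needed.
5 colors suffice: 0=c, 1=a, 2=a, 3=d, 4=e, 5=b, 6=b, 7=c. Each edge has distinct colors on its endpoints.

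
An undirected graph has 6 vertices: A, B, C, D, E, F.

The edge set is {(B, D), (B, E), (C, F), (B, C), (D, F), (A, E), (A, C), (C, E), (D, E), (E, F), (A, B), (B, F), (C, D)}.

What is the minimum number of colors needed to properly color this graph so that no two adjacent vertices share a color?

B, C, D, E, F are pairwise adjacent (a clique of size 5), so at least 5 colors are needed.
5 colors suffice: color 1 → {B}; color 2 → {C}; color 3 → {E}; color 4 → {A, F}; color 5 → {D}. No two adjacent vertices share a color.

5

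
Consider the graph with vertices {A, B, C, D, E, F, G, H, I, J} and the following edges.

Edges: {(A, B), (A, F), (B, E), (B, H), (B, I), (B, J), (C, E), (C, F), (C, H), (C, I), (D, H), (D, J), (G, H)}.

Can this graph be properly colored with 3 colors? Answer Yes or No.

Yes

The chromatic number is 3. The cycle B-A-F-C-H-B has odd length 5, so it cannot be 2-colored; at least 3 colors are needed.
3 colors suffice: color red → {B, C, D, G}; color blue → {E, F, H, I, J}; color green → {A}.
That is already a proper 3-coloring.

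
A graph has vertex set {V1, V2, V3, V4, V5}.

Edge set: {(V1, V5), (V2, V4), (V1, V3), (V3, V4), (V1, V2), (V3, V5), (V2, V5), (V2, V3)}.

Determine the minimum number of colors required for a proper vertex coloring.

V1, V2, V3, V5 are mutually adjacent (a clique of size 4), so at least 4 colors are needed.
4 colors suffice: color R → {V3}; color B → {V2}; color G → {V1, V4}; color Y → {V5}. Every edge joins two different colors.

4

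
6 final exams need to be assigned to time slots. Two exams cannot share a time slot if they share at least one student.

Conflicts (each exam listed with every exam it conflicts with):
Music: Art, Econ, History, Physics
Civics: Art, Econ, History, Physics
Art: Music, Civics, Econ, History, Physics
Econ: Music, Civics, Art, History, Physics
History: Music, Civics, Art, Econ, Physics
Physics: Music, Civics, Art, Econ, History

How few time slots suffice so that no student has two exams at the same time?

Music, Art, Econ, History, Physics are mutually in conflict, so at least 5 time slots are needed.
5 time slots suffice: time slot 1 → {Physics}; time slot 2 → {Art}; time slot 3 → {History}; time slot 4 → {Econ}; time slot 5 → {Music, Civics}. Every pair that conflicts lands in different time slots.

5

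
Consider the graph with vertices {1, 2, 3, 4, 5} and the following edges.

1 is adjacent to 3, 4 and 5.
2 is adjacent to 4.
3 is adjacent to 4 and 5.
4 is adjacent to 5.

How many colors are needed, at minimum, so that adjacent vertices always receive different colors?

4

1, 3, 4, 5 form a clique, so at least 4 colors are needed.
A valid assignment using 4 colors: 1=yellow, 2=blue, 3=green, 4=red, 5=blue. No two adjacent vertices share a color.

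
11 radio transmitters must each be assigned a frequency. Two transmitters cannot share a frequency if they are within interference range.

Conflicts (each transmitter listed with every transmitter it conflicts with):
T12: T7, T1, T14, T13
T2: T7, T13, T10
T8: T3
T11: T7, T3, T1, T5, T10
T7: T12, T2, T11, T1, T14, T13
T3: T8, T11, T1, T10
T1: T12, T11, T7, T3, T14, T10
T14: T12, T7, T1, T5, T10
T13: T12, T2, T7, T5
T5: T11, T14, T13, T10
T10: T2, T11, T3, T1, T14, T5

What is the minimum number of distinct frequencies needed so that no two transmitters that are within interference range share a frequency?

4

T11, T3, T1, T10 are mutually in conflict, so at least 4 frequencies are needed.
4 frequencies suffice: T12=4, T2=2, T8=1, T11=3, T7=1, T3=4, T1=2, T14=3, T13=3, T5=2, T10=1. Every pair that conflicts lands in different frequencies.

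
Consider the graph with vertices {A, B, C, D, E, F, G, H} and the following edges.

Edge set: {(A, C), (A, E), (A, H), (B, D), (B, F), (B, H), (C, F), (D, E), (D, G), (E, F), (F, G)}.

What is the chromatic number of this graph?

The cycle A-E-F-B-H-A has odd length 5, so it cannot be 2-colored; at least 3 colors are needed.
3 colors suffice: color 1 → {A, D, F}; color 2 → {B, C, E, G}; color 3 → {H}. No two adjacent vertices share a color.

3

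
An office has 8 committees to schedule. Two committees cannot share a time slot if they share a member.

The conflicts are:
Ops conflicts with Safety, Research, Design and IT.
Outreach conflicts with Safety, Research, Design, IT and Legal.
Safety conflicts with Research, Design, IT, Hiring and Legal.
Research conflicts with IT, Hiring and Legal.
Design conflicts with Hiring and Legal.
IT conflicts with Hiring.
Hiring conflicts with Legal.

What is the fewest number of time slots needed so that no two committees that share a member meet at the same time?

Safety, Research, Hiring, Legal are mutually in conflict, so at least 4 time slots are needed.
4 time slots suffice: Ops=4, Outreach=4, Safety=1, Research=2, Design=2, IT=3, Hiring=4, Legal=3. Each listed conflict is separated.

4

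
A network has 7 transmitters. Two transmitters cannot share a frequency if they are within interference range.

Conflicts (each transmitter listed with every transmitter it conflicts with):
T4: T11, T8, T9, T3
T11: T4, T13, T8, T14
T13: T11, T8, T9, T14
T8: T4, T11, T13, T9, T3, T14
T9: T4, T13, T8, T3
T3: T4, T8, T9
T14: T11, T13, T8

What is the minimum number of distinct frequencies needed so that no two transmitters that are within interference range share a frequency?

4

T4, T8, T9, T3 all conflict with each other, so at least 4 frequencies are needed.
4 frequencies suffice: frequency 1 → {T8}; frequency 2 → {T11, T9}; frequency 3 → {T4, T13}; frequency 4 → {T3, T14}. Every pair that conflicts lands in different frequencies.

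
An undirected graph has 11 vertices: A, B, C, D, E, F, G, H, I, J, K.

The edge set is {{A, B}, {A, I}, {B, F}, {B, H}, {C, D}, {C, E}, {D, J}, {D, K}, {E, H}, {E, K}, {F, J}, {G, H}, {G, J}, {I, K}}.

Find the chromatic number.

The cycle J-G-H-B-F-J has odd length 5, so it cannot be 2-colored; at least 3 colors are needed.
A valid assignment using 3 colors: A=blue, B=red, C=green, D=blue, E=red, F=blue, G=green, H=blue, I=red, J=red, K=green. Every edge joins two different colors.

3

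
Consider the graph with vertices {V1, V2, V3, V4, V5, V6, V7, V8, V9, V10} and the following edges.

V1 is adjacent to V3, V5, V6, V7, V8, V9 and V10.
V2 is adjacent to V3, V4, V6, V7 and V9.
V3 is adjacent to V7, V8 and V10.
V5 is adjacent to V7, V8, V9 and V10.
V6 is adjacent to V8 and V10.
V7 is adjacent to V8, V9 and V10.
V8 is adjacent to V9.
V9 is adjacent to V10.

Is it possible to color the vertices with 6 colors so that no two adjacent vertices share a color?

Yes

The chromatic number is 5. V1, V5, V7, V9, V10 form a clique, so at least 5 colors are needed.
5 colors suffice: V1=2, V2=2, V3=4, V4=1, V5=5, V6=1, V7=1, V8=3, V9=4, V10=3.
Since 6 ≥ 5, a proper 6-coloring certainly exists.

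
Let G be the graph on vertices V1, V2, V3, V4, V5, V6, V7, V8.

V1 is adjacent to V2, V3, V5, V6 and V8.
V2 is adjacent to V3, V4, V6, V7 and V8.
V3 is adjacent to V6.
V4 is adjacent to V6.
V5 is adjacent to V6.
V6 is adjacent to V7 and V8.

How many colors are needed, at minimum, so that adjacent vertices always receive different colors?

V1, V2, V3, V6 are pairwise adjacent (a clique of size 4), so at least 4 colors are needed.
4 colors suffice: V1=G, V2=B, V3=Y, V4=G, V5=B, V6=R, V7=G, V8=Y. No two adjacent vertices share a color.

4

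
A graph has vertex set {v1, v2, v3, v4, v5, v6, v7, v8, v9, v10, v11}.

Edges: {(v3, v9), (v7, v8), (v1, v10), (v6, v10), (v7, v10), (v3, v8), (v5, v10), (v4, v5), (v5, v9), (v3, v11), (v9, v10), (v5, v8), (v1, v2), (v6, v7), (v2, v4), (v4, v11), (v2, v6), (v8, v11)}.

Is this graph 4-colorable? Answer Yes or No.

Yes

The chromatic number is 3. v3, v8, v11 are mutually adjacent, so at least 3 colors are needed.
A valid assignment using 3 colors: v1=green, v2=blue, v3=blue, v4=red, v5=blue, v6=green, v7=blue, v8=red, v9=green, v10=red, v11=green.
Since 4 ≥ 3, a proper 4-coloring certainly exists.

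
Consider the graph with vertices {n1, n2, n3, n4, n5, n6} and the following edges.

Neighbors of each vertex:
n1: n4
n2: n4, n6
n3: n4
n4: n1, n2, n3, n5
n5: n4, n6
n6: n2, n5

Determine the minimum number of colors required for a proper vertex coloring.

n5 and n6 are adjacent, so at least 2 colors are needed.
One proper 2-coloring: n1=2, n2=2, n3=2, n4=1, n5=2, n6=1. Each edge has distinct colors on its endpoints.

2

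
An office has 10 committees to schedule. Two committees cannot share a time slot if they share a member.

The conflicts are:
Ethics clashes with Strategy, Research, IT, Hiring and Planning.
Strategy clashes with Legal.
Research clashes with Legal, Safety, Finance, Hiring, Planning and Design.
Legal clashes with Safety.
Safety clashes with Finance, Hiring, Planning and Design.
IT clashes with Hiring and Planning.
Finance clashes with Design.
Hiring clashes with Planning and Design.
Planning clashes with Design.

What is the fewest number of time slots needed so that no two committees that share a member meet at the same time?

5

Research, Safety, Hiring, Planning, Design pairwise conflict, so at least 5 time slots are needed.
5 time slots suffice: time slot 1 → {Strategy, Research, IT}; time slot 2 → {Legal, Finance, Planning}; time slot 3 → {Hiring}; time slot 4 → {Ethics, Safety}; time slot 5 → {Design}. Each listed conflict is separated.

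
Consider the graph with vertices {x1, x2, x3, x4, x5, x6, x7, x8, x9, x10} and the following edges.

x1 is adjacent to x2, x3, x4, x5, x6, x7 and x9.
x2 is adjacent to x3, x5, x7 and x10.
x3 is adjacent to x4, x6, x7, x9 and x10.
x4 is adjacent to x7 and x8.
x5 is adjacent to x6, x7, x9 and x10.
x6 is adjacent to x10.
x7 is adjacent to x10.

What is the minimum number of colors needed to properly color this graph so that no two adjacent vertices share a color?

x1, x2, x5, x7 are pairwise adjacent (a clique of size 4), so at least 4 colors are needed.
4 colors suffice: color red → {x1, x8, x10}; color blue → {x3, x5}; color green → {x6, x7, x9}; color yellow → {x2, x4}. Each edge has distinct colors on its endpoints.

4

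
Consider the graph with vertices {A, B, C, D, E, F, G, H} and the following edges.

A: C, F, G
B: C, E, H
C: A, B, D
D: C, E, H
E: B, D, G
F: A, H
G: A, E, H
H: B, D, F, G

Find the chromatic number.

3

The cycle B-E-G-A-C-B has odd length 5, so it cannot be 2-colored; at least 3 colors are needed.
3 colors suffice: A=3, B=2, C=1, D=2, E=1, F=2, G=2, H=1. Every edge joins two different colors.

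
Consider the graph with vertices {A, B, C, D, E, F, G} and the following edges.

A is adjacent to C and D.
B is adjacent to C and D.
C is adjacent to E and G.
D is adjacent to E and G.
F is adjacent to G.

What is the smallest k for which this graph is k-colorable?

2

F and G are adjacent, so at least 2 colors are needed.
2 colors suffice: color red → {C, D, F}; color blue → {A, B, E, G}. No two adjacent vertices share a color.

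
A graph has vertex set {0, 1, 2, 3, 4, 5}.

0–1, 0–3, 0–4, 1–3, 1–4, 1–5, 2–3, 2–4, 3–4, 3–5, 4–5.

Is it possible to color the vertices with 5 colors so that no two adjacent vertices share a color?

The chromatic number is 4. 1, 3, 4, 5 form a clique, so at least 4 colors are needed.
4 colors suffice: 0=d, 1=c, 2=c, 3=a, 4=b, 5=d.
Since 5 ≥ 4, a proper 5-coloring certainly exists.

Yes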